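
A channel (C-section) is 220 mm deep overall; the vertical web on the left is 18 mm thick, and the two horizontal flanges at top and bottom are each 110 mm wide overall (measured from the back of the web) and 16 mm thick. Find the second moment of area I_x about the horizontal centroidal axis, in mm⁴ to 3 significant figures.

I_x ≈ 4.67 × 10⁷ mm⁴

Decompose the section into non-overlapping parts with the origin at the bottom-left of its bounding rectangle.
Web: 18 × 220, A = 3 960 mm², y = 110 mm, Ī = 15 972 000 mm⁴.
Top flange (beyond web): 92 × 16, A = 1 472 mm², y = 212 mm, Ī = 31 403 mm⁴.
Bottom flange (beyond web): 92 × 16, A = 1 472 mm², y = 8 mm, Ī = 31 403 mm⁴.
By symmetry the centroid is at mid-height, ȳ = 110 mm.
Transfer each piece to the horizontal centroidal axis using Ī + A·d² with d = y − 110:
  web: d = 0 mm → contributes +15 972 000 mm⁴
  top flange (beyond web): d = 102 mm → contributes +15 346 091 mm⁴
  bottom flange (beyond web): d = -102 mm → contributes +15 346 091 mm⁴
Total I = 46 664 181 mm⁴.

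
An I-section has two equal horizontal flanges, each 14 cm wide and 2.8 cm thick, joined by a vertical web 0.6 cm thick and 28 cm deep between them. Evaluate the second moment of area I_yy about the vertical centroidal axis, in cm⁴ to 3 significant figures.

I_yy ≈ 1280 cm⁴

Break the section into simple shapes (no overlaps), measuring from the bottom-left corner of the bounding box.
Bottom flange: 14 × 2.8, A = 39.2 cm², x = 7 cm, Ī = 640.27 cm⁴.
Web: 0.6 × 28, A = 16.8 cm², x = 7 cm, Ī = 0.504 cm⁴.
Top flange: 14 × 2.8, A = 39.2 cm², x = 7 cm, Ī = 640.27 cm⁴.
By symmetry the centroid is at mid-width, x̄ = 7 cm.
All pieces are centred on the vertical centroidal axis, so I = ΣĪ = 1 281 cm⁴.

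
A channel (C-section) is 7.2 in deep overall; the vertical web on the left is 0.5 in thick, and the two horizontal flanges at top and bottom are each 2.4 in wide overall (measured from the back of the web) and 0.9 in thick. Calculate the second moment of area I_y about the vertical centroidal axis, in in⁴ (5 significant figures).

Treat the section as a set of non-overlapping primitives; coordinates are from the bounding-box lower-left.
Web: 0.5 × 7.2, A = 3.6 in², x = 0.25 in, Ī = 0.075 in⁴.
Top flange (beyond web): 1.9 × 0.9, A = 1.71 in², x = 1.45 in, Ī = 0.514425 in⁴.
Bottom flange (beyond web): 1.9 × 0.9, A = 1.71 in², x = 1.45 in, Ī = 0.514425 in⁴.
Centroid: x̄ = ΣA·x / ΣA = 0.8346154 in.
Transfer each piece to the vertical centroidal axis using Ī + A·d² with d = x − 0.8346154:
  web: d = -0.5846154 in → contributes +1.305391 in⁴
  top flange (beyond web): d = 0.6153846 in → contributes +1.161999 in⁴
  bottom flange (beyond web): d = 0.6153846 in → contributes +1.161999 in⁴
Total I = 3.629388 in⁴.

I_y ≈ 3.6294 in⁴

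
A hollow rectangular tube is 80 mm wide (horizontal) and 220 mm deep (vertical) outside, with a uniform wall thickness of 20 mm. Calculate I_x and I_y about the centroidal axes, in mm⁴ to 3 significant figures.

Treat the section as a set of non-overlapping primitives; coordinates are from the bounding-box lower-left.
Outer rectangle: 80 × 220, A = 17 600 mm², y = 110 mm, Ī = 70 986 667 mm⁴.
Inner void (subtracted): 40 × 180, A = 7 200 mm², y = 110 mm, Ī = 19 440 000 mm⁴.
By symmetry the centroid is at mid-height, ȳ = 110 mm.
All pieces are centred on the centroidal x-axis, so I = ΣĪ (holes subtracted) = 51 546 667 mm⁴.
Repeating about the centroidal y-axis gives I_y = 8 426 667 mm⁴.

I_x ≈ 5.15 × 10⁷ mm⁴, I_y ≈ 8.43 × 10⁶ mm⁴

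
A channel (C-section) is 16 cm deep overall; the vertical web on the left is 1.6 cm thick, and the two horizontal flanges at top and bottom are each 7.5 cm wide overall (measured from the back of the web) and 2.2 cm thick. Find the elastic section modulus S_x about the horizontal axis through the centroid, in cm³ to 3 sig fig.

S_x ≈ 224 cm³

Split into non-overlapping primitives; take the origin at the lower-left of the bounding box.
Web: 1.6 × 16, A = 25.6 cm², y = 8 cm, Ī = 546.13 cm⁴.
Top flange (beyond web): 5.9 × 2.2, A = 12.98 cm², y = 14.9 cm, Ī = 5.2353 cm⁴.
Bottom flange (beyond web): 5.9 × 2.2, A = 12.98 cm², y = 1.1 cm, Ī = 5.2353 cm⁴.
By symmetry the centroid is at mid-height, ȳ = 8 cm.
Transfer each piece to the horizontal axis through the centroid using Ī + A·d² with d = y − 8:
  web: d = 0 cm → contributes +546.13 cm⁴
  top flange (beyond web): d = 6.9 cm → contributes +623.21 cm⁴
  bottom flange (beyond web): d = -6.9 cm → contributes +623.21 cm⁴
Total I = 1792.6 cm⁴.
Extreme fibre distance c = 8 cm; S = I/c = 224.07 cm³.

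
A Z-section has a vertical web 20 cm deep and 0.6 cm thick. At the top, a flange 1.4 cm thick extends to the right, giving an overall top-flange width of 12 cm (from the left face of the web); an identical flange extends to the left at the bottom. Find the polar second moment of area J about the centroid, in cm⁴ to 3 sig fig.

Split into non-overlapping primitives; take the origin at the lower-left of the bounding box.
Web: 0.6 × 20, A = 12 cm², y = 10 cm, Ī = 400 cm⁴.
Top flange (beyond web): 11.4 × 1.4, A = 15.96 cm², y = 19.3 cm, Ī = 2.6068 cm⁴.
Bottom flange (beyond web): 11.4 × 1.4, A = 15.96 cm², y = 0.7 cm, Ī = 2.6068 cm⁴.
Centroid: ȳ = ΣA·y / ΣA = 10 cm.
Transfer each piece to the centroidal x-axis using Ī + A·d² with d = y − 10:
  web: d = 0 cm → contributes +400 cm⁴
  top flange (beyond web): d = 9.3 cm → contributes +1 383 cm⁴
  bottom flange (beyond web): d = -9.3 cm → contributes +1 383 cm⁴
Total I = 3 166 cm⁴.
For the y-axis: x̄ = 11.7 cm.
Repeating about the centroidal y-axis gives I_y = 1495.2 cm⁴.
Polar second moment: J = I_x + I_y = 4661.1 cm⁴.

J ≈ 4660 cm⁴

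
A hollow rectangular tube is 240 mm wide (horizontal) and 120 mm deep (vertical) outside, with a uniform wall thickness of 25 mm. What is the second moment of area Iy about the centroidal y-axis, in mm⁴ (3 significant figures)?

Iy ≈ 9.82 × 10⁷ mm⁴

Treat the section as a set of non-overlapping primitives; coordinates are from the bounding-box lower-left.
Outer rectangle: 240 × 120, A = 28 800 mm², x = 120 mm, Ī = 138 240 000 mm⁴.
Inner void (subtracted): 190 × 70, A = 13 300 mm², x = 120 mm, Ī = 40 010 833 mm⁴.
By symmetry the centroid is at mid-width, x̄ = 120 mm.
All pieces are centred on the centroidal y-axis, so I = ΣĪ (holes subtracted) = 98 229 167 mm⁴.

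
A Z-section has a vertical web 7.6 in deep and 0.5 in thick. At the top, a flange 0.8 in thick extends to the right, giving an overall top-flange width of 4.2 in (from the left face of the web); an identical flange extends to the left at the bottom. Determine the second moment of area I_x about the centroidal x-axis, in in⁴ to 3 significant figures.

Decompose the section into non-overlapping parts with the origin at the bottom-left of its bounding rectangle.
Web: 0.5 × 7.6, A = 3.8 in², y = 3.8 in, Ī = 18.291 in⁴.
Top flange (beyond web): 3.7 × 0.8, A = 2.96 in², y = 7.2 in, Ī = 0.15787 in⁴.
Bottom flange (beyond web): 3.7 × 0.8, A = 2.96 in², y = 0.4 in, Ī = 0.15787 in⁴.
Centroid: ȳ = ΣA·y / ΣA = 3.8 in.
Transfer each piece to the centroidal x-axis using Ī + A·d² with d = y − 3.8:
  web: d = 0 in → contributes +18.291 in⁴
  top flange (beyond web): d = 3.4 in → contributes +34.375 in⁴
  bottom flange (beyond web): d = -3.4 in → contributes +34.375 in⁴
Total I = 87.042 in⁴.

I_x ≈ 87.0 in⁴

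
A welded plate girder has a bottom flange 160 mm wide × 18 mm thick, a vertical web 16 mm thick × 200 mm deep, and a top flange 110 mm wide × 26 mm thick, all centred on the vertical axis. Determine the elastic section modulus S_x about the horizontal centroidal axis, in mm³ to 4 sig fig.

Treat the section as a set of non-overlapping primitives; coordinates are from the bounding-box lower-left.
Bottom plate: 160 × 18, A = 2 880 mm², y = 9 mm, Ī = 77 760 mm⁴.
Web plate: 16 × 200, A = 3 200 mm², y = 118 mm, Ī = 10 666 667 mm⁴.
Top plate: 110 × 26, A = 2 860 mm², y = 231 mm, Ī = 161 113 mm⁴.
Centroid: ȳ = ΣA·y / ΣA = 119.036 mm.
Transfer each piece to the horizontal centroidal axis using Ī + A·d² with d = y − 119.036:
  bottom plate: d = -110.036 mm → contributes +34 948 443 mm⁴
  web plate: d = -1.03579 mm → contributes +10 670 100 mm⁴
  top plate: d = 111.964 mm → contributes +36 014 026 mm⁴
Total I = 81 632 569 mm⁴.
Extreme fibre distance c = 124.964 mm; S = I/c = 653 248 mm³.

S_x ≈ 6.532 × 10⁵ mm³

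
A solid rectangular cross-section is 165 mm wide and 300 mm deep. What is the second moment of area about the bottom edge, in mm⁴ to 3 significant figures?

The section: 165 × 300, A = 49 500 mm², y = 150 mm, Ī = 371 250 000 mm⁴.
Transfer it to the bottom edge using Ī + A·d² with d = y − 0:
  the section: d = 150 mm → contributes +1 485 000 000 mm⁴
Total I = 1 485 000 000 mm⁴.

I_base ≈ 1.49 × 10⁹ mm⁴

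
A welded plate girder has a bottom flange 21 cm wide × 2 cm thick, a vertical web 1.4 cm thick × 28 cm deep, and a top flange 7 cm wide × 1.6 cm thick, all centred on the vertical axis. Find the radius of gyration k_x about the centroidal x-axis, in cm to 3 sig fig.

Break the section into simple shapes (no overlaps), measuring from the bottom-left corner of the bounding box.
Bottom plate: 21 × 2, A = 42 cm², y = 1 cm, Ī = 14 cm⁴.
Web plate: 1.4 × 28, A = 39.2 cm², y = 16 cm, Ī = 2561.1 cm⁴.
Top plate: 7 × 1.6, A = 11.2 cm², y = 30.8 cm, Ī = 2.3893 cm⁴.
Centroid: ȳ = ΣA·y / ΣA = 10.976 cm.
Transfer each piece to the centroidal x-axis using Ī + A·d² with d = y − 10.976:
  bottom plate: d = -9.9758 cm → contributes +4193.7 cm⁴
  web plate: d = 5.0242 cm → contributes +3550.6 cm⁴
  top plate: d = 19.824 cm → contributes +4 404 cm⁴
Total I = 12 148 cm⁴.
Radius of gyration: k = √(I/A) = √(12 148 / 92.4) = 11.466 cm.

k_x ≈ 11.5 cm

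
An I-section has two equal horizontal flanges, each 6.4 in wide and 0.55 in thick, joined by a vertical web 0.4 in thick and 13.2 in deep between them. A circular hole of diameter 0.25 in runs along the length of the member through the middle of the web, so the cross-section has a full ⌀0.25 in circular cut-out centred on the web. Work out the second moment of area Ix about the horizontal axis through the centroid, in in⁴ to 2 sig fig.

Break the section into simple shapes (no overlaps), measuring from the bottom-left corner of the bounding box.
Bottom flange: 6.4 × 0.55, A = 3.52 in², y = 0.275 in, Ī = 0.08873 in⁴.
Web: 0.4 × 13.2, A = 5.28 in², y = 7.15 in, Ī = 76.67 in⁴.
Top flange: 6.4 × 0.55, A = 3.52 in², y = 14.03 in, Ī = 0.08873 in⁴.
Hole (subtracted): ⌀0.25, A = 0.04909 in², y = 7.15 in, Ī = 0.0001917 in⁴.
By symmetry the centroid is at mid-height, ȳ = 7.15 in.
Transfer each piece to the horizontal axis through the centroid using Ī + A·d² with d = y − 7.15:
  bottom flange: d = -6.875 in → contributes +166.5 in⁴
  web: d = 0 in → contributes +76.67 in⁴
  top flange: d = 6.875 in → contributes +166.5 in⁴
  hole: d = 0 in → contributes −0.0001917 in⁴
Total I = 409.6 in⁴.

Ix ≈ 410 in⁴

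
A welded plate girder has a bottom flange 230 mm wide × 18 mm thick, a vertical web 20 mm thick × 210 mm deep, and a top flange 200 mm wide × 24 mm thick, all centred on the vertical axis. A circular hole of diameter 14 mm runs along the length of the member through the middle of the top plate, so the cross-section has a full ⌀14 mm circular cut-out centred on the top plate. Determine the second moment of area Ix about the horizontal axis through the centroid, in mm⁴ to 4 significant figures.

Treat the section as a set of non-overlapping primitives; coordinates are from the bounding-box lower-left.
Bottom plate: 230 × 18, A = 4 140 mm², y = 9 mm, Ī = 111 780 mm⁴.
Web plate: 20 × 210, A = 4 200 mm², y = 123 mm, Ī = 15 435 000 mm⁴.
Top plate: 200 × 24, A = 4 800 mm², y = 240 mm, Ī = 230 400 mm⁴.
Hole (subtracted): ⌀14, A = 153.938 mm², y = 240 mm, Ī = 1885.74 mm⁴.
Centroid: ȳ = ΣA·y / ΣA = 128.516 mm.
Transfer each piece to the horizontal axis through the centroid using Ī + A·d² with d = y − 128.516:
  bottom plate: d = -119.516 mm → contributes +59 247 705 mm⁴
  web plate: d = -5.51586 mm → contributes +15 562 784 mm⁴
  top plate: d = 111.484 mm → contributes +59 888 229 mm⁴
  hole: d = 111.484 mm → contributes −1 915 138 mm⁴
Total I = 132 783 580 mm⁴.

Ix ≈ 1.328 × 10⁸ mm⁴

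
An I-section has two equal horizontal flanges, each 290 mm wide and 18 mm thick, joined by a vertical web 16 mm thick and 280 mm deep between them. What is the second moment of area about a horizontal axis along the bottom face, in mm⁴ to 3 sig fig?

Break the section into simple shapes (no overlaps), measuring from the bottom-left corner of the bounding box.
Bottom flange: 290 × 18, A = 5 220 mm², y = 9 mm, Ī = 140 940 mm⁴.
Web: 16 × 280, A = 4 480 mm², y = 158 mm, Ī = 29 269 333 mm⁴.
Top flange: 290 × 18, A = 5 220 mm², y = 307 mm, Ī = 140 940 mm⁴.
Transfer each piece to a horizontal axis along the bottom face using Ī + A·d² with d = y − 0:
  bottom flange: d = 9 mm → contributes +563 760 mm⁴
  web: d = 158 mm → contributes +141 108 053 mm⁴
  top flange: d = 307 mm → contributes +492 120 720 mm⁴
Total I = 633 792 533 mm⁴.

I_base ≈ 6.34 × 10⁸ mm⁴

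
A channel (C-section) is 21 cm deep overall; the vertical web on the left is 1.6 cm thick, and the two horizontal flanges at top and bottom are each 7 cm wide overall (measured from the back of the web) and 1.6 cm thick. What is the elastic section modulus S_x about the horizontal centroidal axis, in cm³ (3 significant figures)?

S_x ≈ 273 cm³

Split into non-overlapping primitives; take the origin at the lower-left of the bounding box.
Web: 1.6 × 21, A = 33.6 cm², y = 10.5 cm, Ī = 1234.8 cm⁴.
Top flange (beyond web): 5.4 × 1.6, A = 8.64 cm², y = 20.2 cm, Ī = 1.8432 cm⁴.
Bottom flange (beyond web): 5.4 × 1.6, A = 8.64 cm², y = 0.8 cm, Ī = 1.8432 cm⁴.
By symmetry the centroid is at mid-height, ȳ = 10.5 cm.
Transfer each piece to the horizontal centroidal axis using Ī + A·d² with d = y − 10.5:
  web: d = 0 cm → contributes +1234.8 cm⁴
  top flange (beyond web): d = 9.7 cm → contributes +814.78 cm⁴
  bottom flange (beyond web): d = -9.7 cm → contributes +814.78 cm⁴
Total I = 2864.4 cm⁴.
Extreme fibre distance c = 10.5 cm; S = I/c = 272.8 cm³.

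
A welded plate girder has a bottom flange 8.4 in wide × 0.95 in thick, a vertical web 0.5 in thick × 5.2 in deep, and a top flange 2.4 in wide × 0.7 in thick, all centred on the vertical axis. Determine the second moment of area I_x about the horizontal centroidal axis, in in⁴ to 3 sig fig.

Decompose the section into non-overlapping parts with the origin at the bottom-left of its bounding rectangle.
Bottom plate: 8.4 × 0.95, A = 7.98 in², y = 0.475 in, Ī = 0.60016 in⁴.
Web plate: 0.5 × 5.2, A = 2.6 in², y = 3.55 in, Ī = 5.8587 in⁴.
Top plate: 2.4 × 0.7, A = 1.68 in², y = 6.5 in, Ī = 0.0686 in⁴.
Centroid: ȳ = ΣA·y / ΣA = 1.9527 in.
Transfer each piece to the horizontal centroidal axis using Ī + A·d² with d = y − 1.9527:
  bottom plate: d = -1.4777 in → contributes +18.026 in⁴
  web plate: d = 1.5973 in → contributes +12.492 in⁴
  top plate: d = 4.5473 in → contributes +34.807 in⁴
Total I = 65.325 in⁴.

I_x ≈ 65.3 in⁴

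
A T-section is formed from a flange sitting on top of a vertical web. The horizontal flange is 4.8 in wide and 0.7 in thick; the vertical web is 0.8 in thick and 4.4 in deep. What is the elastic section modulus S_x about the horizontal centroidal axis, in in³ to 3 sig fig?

Treat the section as a set of non-overlapping primitives; coordinates are from the bounding-box lower-left.
Flange: 4.8 × 0.7, A = 3.36 in², y = 4.75 in, Ī = 0.1372 in⁴.
Web: 0.8 × 4.4, A = 3.52 in², y = 2.2 in, Ī = 5.6789 in⁴.
Centroid: ȳ = ΣA·y / ΣA = 3.4453 in.
Transfer each piece to the horizontal centroidal axis using Ī + A·d² with d = y − 3.4453:
  flange: d = 1.3047 in → contributes +5.8563 in⁴
  web: d = -1.2453 in → contributes +11.138 in⁴
Total I = 16.994 in⁴.
Extreme fibre distance c = 3.4453 in; S = I/c = 4.9326 in³.

S_x ≈ 4.93 in³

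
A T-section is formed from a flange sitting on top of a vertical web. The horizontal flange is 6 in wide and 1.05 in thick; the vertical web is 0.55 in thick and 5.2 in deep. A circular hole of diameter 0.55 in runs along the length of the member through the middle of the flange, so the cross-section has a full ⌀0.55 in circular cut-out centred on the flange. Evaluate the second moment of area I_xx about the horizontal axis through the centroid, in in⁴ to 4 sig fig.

Treat the section as a set of non-overlapping primitives; coordinates are from the bounding-box lower-left.
Flange: 6 × 1.05, A = 6.3 in², y = 5.725 in, Ī = 0.578813 in⁴.
Web: 0.55 × 5.2, A = 2.86 in², y = 2.6 in, Ī = 6.44453 in⁴.
Hole (subtracted): ⌀0.55, A = 0.237583 in², y = 5.725 in, Ī = 0.0044918 in⁴.
Centroid: ȳ = ΣA·y / ΣA = 4.72331 in.
Transfer each piece to the horizontal axis through the centroid using Ī + A·d² with d = y − 4.72331:
  flange: d = 1.00169 in → contributes +6.90013 in⁴
  web: d = -2.12331 in → contributes +19.3387 in⁴
  hole: d = 1.00169 in → contributes −0.242879 in⁴
Total I = 25.9959 in⁴.

I_xx ≈ 26.00 in⁴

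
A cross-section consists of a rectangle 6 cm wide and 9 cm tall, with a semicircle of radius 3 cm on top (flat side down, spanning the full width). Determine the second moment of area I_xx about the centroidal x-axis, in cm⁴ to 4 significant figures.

Decompose the section into non-overlapping parts with the origin at the bottom-left of its bounding rectangle.
Rectangular body: 6 × 9, A = 54 cm², y = 4.5 cm, Ī = 364.5 cm⁴.
Semicircular cap: semicircle r = 3, A = 14.1372 cm², y = 10.2732 cm, Ī = 8.89031 cm⁴.
Centroid: ȳ = ΣA·y / ΣA = 5.69784 cm.
Transfer each piece to the centroidal x-axis using Ī + A·d² with d = y − 5.69784:
  rectangular body: d = -1.19784 cm → contributes +441.98 cm⁴
  semicircular cap: d = 4.5754 cm → contributes +304.842 cm⁴
Total I = 746.822 cm⁴.

I_xx ≈ 746.8 cm⁴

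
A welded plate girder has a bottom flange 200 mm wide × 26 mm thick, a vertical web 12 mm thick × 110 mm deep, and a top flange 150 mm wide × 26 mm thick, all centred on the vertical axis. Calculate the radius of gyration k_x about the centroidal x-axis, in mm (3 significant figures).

Break the section into simple shapes (no overlaps), measuring from the bottom-left corner of the bounding box.
Bottom plate: 200 × 26, A = 5 200 mm², y = 13 mm, Ī = 292 933 mm⁴.
Web plate: 12 × 110, A = 1 320 mm², y = 81 mm, Ī = 1 331 000 mm⁴.
Top plate: 150 × 26, A = 3 900 mm², y = 149 mm, Ī = 219 700 mm⁴.
Centroid: ȳ = ΣA·y / ΣA = 72.516 mm.
Transfer each piece to the centroidal x-axis using Ī + A·d² with d = y − 72.516:
  bottom plate: d = -59.516 mm → contributes +18 712 330 mm⁴
  web plate: d = 8.4837 mm → contributes +1 426 004 mm⁴
  top plate: d = 76.484 mm → contributes +23 033 741 mm⁴
Total I = 43 172 076 mm⁴.
Radius of gyration: k = √(I/A) = √(43 172 076 / 10 420) = 64.368 mm.

k_x ≈ 64.4 mm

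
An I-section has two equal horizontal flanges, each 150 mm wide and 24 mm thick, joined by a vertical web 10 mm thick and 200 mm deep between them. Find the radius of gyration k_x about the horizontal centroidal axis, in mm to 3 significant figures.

Split into non-overlapping primitives; take the origin at the lower-left of the bounding box.
Bottom flange: 150 × 24, A = 3 600 mm², y = 12 mm, Ī = 172 800 mm⁴.
Web: 10 × 200, A = 2 000 mm², y = 124 mm, Ī = 6 666 667 mm⁴.
Top flange: 150 × 24, A = 3 600 mm², y = 236 mm, Ī = 172 800 mm⁴.
By symmetry the centroid is at mid-height, ȳ = 124 mm.
Transfer each piece to the horizontal centroidal axis using Ī + A·d² with d = y − 124:
  bottom flange: d = -112 mm → contributes +45 331 200 mm⁴
  web: d = 0 mm → contributes +6 666 667 mm⁴
  top flange: d = 112 mm → contributes +45 331 200 mm⁴
Total I = 97 329 067 mm⁴.
Radius of gyration: k = √(I/A) = √(97 329 067 / 9 200) = 102.86 mm.

k_x ≈ 103 mm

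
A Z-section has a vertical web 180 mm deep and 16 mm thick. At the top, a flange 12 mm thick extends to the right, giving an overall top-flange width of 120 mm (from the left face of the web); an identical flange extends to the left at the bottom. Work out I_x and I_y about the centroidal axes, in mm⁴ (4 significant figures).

Break the section into simple shapes (no overlaps), measuring from the bottom-left corner of the bounding box.
Web: 16 × 180, A = 2 880 mm², y = 90 mm, Ī = 7 776 000 mm⁴.
Top flange (beyond web): 104 × 12, A = 1 248 mm², y = 174 mm, Ī = 14 976 mm⁴.
Bottom flange (beyond web): 104 × 12, A = 1 248 mm², y = 6 mm, Ī = 14 976 mm⁴.
Centroid: ȳ = ΣA·y / ΣA = 90 mm.
Transfer each piece to the centroidal x-axis using Ī + A·d² with d = y − 90:
  web: d = 0 mm → contributes +7 776 000 mm⁴
  top flange (beyond web): d = 84 mm → contributes +8 820 864 mm⁴
  bottom flange (beyond web): d = -84 mm → contributes +8 820 864 mm⁴
Total I = 25 417 728 mm⁴.
For the y-axis: x̄ = 112 mm.
Repeating about the centroidal y-axis gives I_y = 11 296 768 mm⁴.

I_x ≈ 2.542 × 10⁷ mm⁴, I_y ≈ 1.130 × 10⁷ mm⁴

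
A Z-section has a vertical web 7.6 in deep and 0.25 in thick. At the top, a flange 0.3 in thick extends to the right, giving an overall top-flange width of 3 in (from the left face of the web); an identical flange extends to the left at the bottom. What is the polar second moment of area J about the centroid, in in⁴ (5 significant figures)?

J ≈ 35.902 in⁴

Break the section into simple shapes (no overlaps), measuring from the bottom-left corner of the bounding box.
Web: 0.25 × 7.6, A = 1.9 in², y = 3.8 in, Ī = 9.145333 in⁴.
Top flange (beyond web): 2.75 × 0.3, A = 0.825 in², y = 7.45 in, Ī = 0.0061875 in⁴.
Bottom flange (beyond web): 2.75 × 0.3, A = 0.825 in², y = 0.15 in, Ī = 0.0061875 in⁴.
Centroid: ȳ = ΣA·y / ΣA = 3.8 in.
Transfer each piece to the centroidal x-axis using Ī + A·d² with d = y − 3.8:
  web: d = 0 in → contributes +9.145333 in⁴
  top flange (beyond web): d = 3.65 in → contributes +10.99725 in⁴
  bottom flange (beyond web): d = -3.65 in → contributes +10.99725 in⁴
Total I = 31.13983 in⁴.
For the y-axis: x̄ = 2.875 in.
Repeating about the centroidal y-axis gives I_y = 4.76224 in⁴.
Polar second moment: J = I_x + I_y = 35.90207 in⁴.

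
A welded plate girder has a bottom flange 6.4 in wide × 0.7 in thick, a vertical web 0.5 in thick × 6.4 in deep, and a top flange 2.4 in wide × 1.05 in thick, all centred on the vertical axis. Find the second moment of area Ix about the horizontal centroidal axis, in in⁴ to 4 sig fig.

Ix ≈ 98.60 in⁴

Decompose the section into non-overlapping parts with the origin at the bottom-left of its bounding rectangle.
Bottom plate: 6.4 × 0.7, A = 4.48 in², y = 0.35 in, Ī = 0.182933 in⁴.
Web plate: 0.5 × 6.4, A = 3.2 in², y = 3.9 in, Ī = 10.9227 in⁴.
Top plate: 2.4 × 1.05, A = 2.52 in², y = 7.625 in, Ī = 0.231525 in⁴.
Centroid: ȳ = ΣA·y / ΣA = 3.26108 in.
Transfer each piece to the horizontal centroidal axis using Ī + A·d² with d = y − 3.26108:
  bottom plate: d = -2.91108 in → contributes +38.1481 in⁴
  web plate: d = 0.638922 in → contributes +12.229 in⁴
  top plate: d = 4.36392 in → contributes +48.2219 in⁴
Total I = 98.599 in⁴.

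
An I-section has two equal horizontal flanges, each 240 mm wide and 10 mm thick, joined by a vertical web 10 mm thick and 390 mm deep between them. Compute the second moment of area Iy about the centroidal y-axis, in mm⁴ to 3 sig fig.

Break the section into simple shapes (no overlaps), measuring from the bottom-left corner of the bounding box.
Bottom flange: 240 × 10, A = 2 400 mm², x = 120 mm, Ī = 11 520 000 mm⁴.
Web: 10 × 390, A = 3 900 mm², x = 120 mm, Ī = 32 500 mm⁴.
Top flange: 240 × 10, A = 2 400 mm², x = 120 mm, Ī = 11 520 000 mm⁴.
By symmetry the centroid is at mid-width, x̄ = 120 mm.
All pieces are centred on the centroidal y-axis, so I = ΣĪ = 23 072 500 mm⁴.

Iy ≈ 2.31 × 10⁷ mm⁴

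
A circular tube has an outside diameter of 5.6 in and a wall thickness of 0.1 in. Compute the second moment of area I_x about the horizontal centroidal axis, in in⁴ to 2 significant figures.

Treat the section as a set of non-overlapping primitives; coordinates are from the bounding-box lower-left.
Outer circle: ⌀5.6, A = 24.63 in², y = 2.8 in, Ī = 48.27 in⁴.
Bore (subtracted): ⌀5.4, A = 22.9 in², y = 2.8 in, Ī = 41.74 in⁴.
By symmetry the centroid is at mid-height, ȳ = 2.8 in.
All pieces are centred on the horizontal centroidal axis, so I = ΣĪ (holes subtracted) = 6.536 in⁴.

I_x ≈ 6.5 in⁴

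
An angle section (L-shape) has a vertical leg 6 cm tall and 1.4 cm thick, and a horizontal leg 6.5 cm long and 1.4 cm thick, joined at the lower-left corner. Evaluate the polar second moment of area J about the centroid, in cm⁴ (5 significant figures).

J ≈ 104.40 cm⁴

Decompose the section into non-overlapping parts with the origin at the bottom-left of its bounding rectangle.
Vertical leg: 1.4 × 6, A = 8.4 cm², y = 3 cm, Ī = 25.2 cm⁴.
Horizontal leg (remainder): 5.1 × 1.4, A = 7.14 cm², y = 0.7 cm, Ī = 1.1662 cm⁴.
Centroid: ȳ = ΣA·y / ΣA = 1.943243 cm.
Transfer each piece to the centroidal x-axis using Ī + A·d² with d = y − 1.943243:
  vertical leg: d = 1.056757 cm → contributes +34.58057 cm⁴
  horizontal leg (remainder): d = -1.243243 cm → contributes +12.20217 cm⁴
Total I = 46.78274 cm⁴.
For the y-axis: x̄ = 2.193243 cm.
Repeating about the centroidal y-axis gives I_y = 57.61349 cm⁴.
Polar second moment: J = I_x + I_y = 104.3962 cm⁴.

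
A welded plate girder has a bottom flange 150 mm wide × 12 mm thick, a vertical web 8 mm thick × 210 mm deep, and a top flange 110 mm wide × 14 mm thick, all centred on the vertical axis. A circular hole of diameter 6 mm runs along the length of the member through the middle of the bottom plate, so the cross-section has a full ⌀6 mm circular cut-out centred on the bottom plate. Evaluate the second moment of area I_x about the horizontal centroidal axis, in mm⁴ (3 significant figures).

Treat the section as a set of non-overlapping primitives; coordinates are from the bounding-box lower-left.
Bottom plate: 150 × 12, A = 1 800 mm², y = 6 mm, Ī = 21 600 mm⁴.
Web plate: 8 × 210, A = 1 680 mm², y = 117 mm, Ī = 6 174 000 mm⁴.
Top plate: 110 × 14, A = 1 540 mm², y = 229 mm, Ī = 25 153 mm⁴.
Hole (subtracted): ⌀6, A = 28.274 mm², y = 6 mm, Ī = 63.617 mm⁴.
Centroid: ȳ = ΣA·y / ΣA = 112.16 mm.
Transfer each piece to the horizontal centroidal axis using Ī + A·d² with d = y − 112.16:
  bottom plate: d = -106.16 mm → contributes +20 305 849 mm⁴
  web plate: d = 4.8443 mm → contributes +6 213 425 mm⁴
  top plate: d = 116.84 mm → contributes +21 050 152 mm⁴
  hole: d = -106.16 mm → contributes −318 688 mm⁴
Total I = 47 250 738 mm⁴.

I_x ≈ 4.73 × 10⁷ mm⁴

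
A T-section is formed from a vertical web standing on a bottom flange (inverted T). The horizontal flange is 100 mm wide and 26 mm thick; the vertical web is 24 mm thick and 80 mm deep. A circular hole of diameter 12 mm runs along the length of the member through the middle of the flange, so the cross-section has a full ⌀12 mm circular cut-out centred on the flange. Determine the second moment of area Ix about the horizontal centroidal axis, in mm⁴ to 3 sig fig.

Ix ≈ 4.21 × 10⁶ mm⁴

Break the section into simple shapes (no overlaps), measuring from the bottom-left corner of the bounding box.
Flange: 100 × 26, A = 2 600 mm², y = 13 mm, Ī = 146 467 mm⁴.
Web: 24 × 80, A = 1 920 mm², y = 66 mm, Ī = 1 024 000 mm⁴.
Hole (subtracted): ⌀12, A = 113.1 mm², y = 13 mm, Ī = 1017.9 mm⁴.
Centroid: ȳ = ΣA·y / ΣA = 36.091 mm.
Transfer each piece to the horizontal centroidal axis using Ī + A·d² with d = y − 36.091:
  flange: d = -23.091 mm → contributes +1 532 778 mm⁴
  web: d = 29.909 mm → contributes +2 741 527 mm⁴
  hole: d = -23.091 mm → contributes −61 321 mm⁴
Total I = 4 212 984 mm⁴.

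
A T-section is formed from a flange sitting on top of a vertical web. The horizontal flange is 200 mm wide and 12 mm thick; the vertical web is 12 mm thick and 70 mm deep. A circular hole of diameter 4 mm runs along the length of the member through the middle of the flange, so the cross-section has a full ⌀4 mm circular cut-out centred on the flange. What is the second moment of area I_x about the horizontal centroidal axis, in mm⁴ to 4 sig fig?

Split into non-overlapping primitives; take the origin at the lower-left of the bounding box.
Flange: 200 × 12, A = 2 400 mm², y = 76 mm, Ī = 28 800 mm⁴.
Web: 12 × 70, A = 840 mm², y = 35 mm, Ī = 343 000 mm⁴.
Hole (subtracted): ⌀4, A = 12.5664 mm², y = 76 mm, Ī = 12.5664 mm⁴.
Centroid: ȳ = ΣA·y / ΣA = 65.329 mm.
Transfer each piece to the horizontal centroidal axis using Ī + A·d² with d = y − 65.329:
  flange: d = 10.671 mm → contributes +302 089 mm⁴
  web: d = -30.329 mm → contributes +1 115 672 mm⁴
  hole: d = 10.671 mm → contributes −1443.51 mm⁴
Total I = 1 416 318 mm⁴.

I_x ≈ 1.416 × 10⁶ mm⁴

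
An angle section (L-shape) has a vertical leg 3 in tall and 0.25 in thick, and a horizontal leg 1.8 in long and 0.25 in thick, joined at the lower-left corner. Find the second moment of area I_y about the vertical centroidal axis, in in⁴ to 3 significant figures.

I_y ≈ 0.288 in⁴

Decompose the section into non-overlapping parts with the origin at the bottom-left of its bounding rectangle.
Vertical leg: 0.25 × 3, A = 0.75 in², x = 0.125 in, Ī = 0.0039063 in⁴.
Horizontal leg (remainder): 1.55 × 0.25, A = 0.3875 in², x = 1.025 in, Ī = 0.077581 in⁴.
Centroid: x̄ = ΣA·x / ΣA = 0.43159 in.
Transfer each piece to the vertical centroidal axis using Ī + A·d² with d = x − 0.43159:
  vertical leg: d = -0.30659 in → contributes +0.074406 in⁴
  horizontal leg (remainder): d = 0.59341 in → contributes +0.21403 in⁴
Total I = 0.28844 in⁴.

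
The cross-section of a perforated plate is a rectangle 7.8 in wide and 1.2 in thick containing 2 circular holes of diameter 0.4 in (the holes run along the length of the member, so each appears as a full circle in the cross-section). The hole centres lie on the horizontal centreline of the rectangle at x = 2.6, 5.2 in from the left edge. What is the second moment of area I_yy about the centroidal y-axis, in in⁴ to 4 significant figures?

I_yy ≈ 47.03 in⁴

Decompose the section into non-overlapping parts with the origin at the bottom-left of its bounding rectangle.
Plate: 7.8 × 1.2, A = 9.36 in², x = 3.9 in, Ī = 47.4552 in⁴.
Hole 1 (subtracted): ⌀0.4, A = 0.125664 in², x = 2.6 in, Ī = 0.00125664 in⁴.
Hole 2 (subtracted): ⌀0.4, A = 0.125664 in², x = 5.2 in, Ī = 0.00125664 in⁴.
By symmetry the centroid is at mid-width, x̄ = 3.9 in.
Transfer each piece to the centroidal y-axis using Ī + A·d² with d = x − 3.9:
  plate: d = 0 in → contributes +47.4552 in⁴
  hole 1: d = -1.3 in → contributes −0.213628 in⁴
  hole 2: d = 1.3 in → contributes −0.213628 in⁴
Total I = 47.0279 in⁴.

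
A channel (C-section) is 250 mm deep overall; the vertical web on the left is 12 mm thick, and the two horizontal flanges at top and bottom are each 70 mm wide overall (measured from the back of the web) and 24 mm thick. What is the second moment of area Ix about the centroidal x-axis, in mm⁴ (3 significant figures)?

Break the section into simple shapes (no overlaps), measuring from the bottom-left corner of the bounding box.
Web: 12 × 250, A = 3 000 mm², y = 125 mm, Ī = 15 625 000 mm⁴.
Top flange (beyond web): 58 × 24, A = 1 392 mm², y = 238 mm, Ī = 66 816 mm⁴.
Bottom flange (beyond web): 58 × 24, A = 1 392 mm², y = 12 mm, Ī = 66 816 mm⁴.
By symmetry the centroid is at mid-height, ȳ = 125 mm.
Transfer each piece to the centroidal x-axis using Ī + A·d² with d = y − 125:
  web: d = 0 mm → contributes +15 625 000 mm⁴
  top flange (beyond web): d = 113 mm → contributes +17 841 264 mm⁴
  bottom flange (beyond web): d = -113 mm → contributes +17 841 264 mm⁴
Total I = 51 307 528 mm⁴.

Ix ≈ 5.13 × 10⁷ mm⁴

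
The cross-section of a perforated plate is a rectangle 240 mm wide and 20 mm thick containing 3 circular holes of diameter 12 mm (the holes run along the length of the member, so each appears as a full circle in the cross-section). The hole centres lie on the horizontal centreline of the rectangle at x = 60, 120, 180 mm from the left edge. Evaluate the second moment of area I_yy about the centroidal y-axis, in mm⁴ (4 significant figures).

I_yy ≈ 2.222 × 10⁷ mm⁴

Split into non-overlapping primitives; take the origin at the lower-left of the bounding box.
Plate: 240 × 20, A = 4 800 mm², x = 120 mm, Ī = 23 040 000 mm⁴.
Hole 1 (subtracted): ⌀12, A = 113.097 mm², x = 60 mm, Ī = 1017.88 mm⁴.
Hole 2 (subtracted): ⌀12, A = 113.097 mm², x = 120 mm, Ī = 1017.88 mm⁴.
Hole 3 (subtracted): ⌀12, A = 113.097 mm², x = 180 mm, Ī = 1017.88 mm⁴.
By symmetry the centroid is at mid-width, x̄ = 120 mm.
Transfer each piece to the centroidal y-axis using Ī + A·d² with d = x − 120:
  plate: d = 0 mm → contributes +23 040 000 mm⁴
  hole 1: d = -60 mm → contributes −408 168 mm⁴
  hole 2: d = 0 mm → contributes −1017.88 mm⁴
  hole 3: d = 60 mm → contributes −408 168 mm⁴
Total I = 22 222 646 mm⁴.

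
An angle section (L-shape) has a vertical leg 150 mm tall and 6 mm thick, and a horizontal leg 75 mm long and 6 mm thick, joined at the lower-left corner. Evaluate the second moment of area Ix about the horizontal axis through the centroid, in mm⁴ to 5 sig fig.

Treat the section as a set of non-overlapping primitives; coordinates are from the bounding-box lower-left.
Vertical leg: 6 × 150, A = 900 mm², y = 75 mm, Ī = 1 687 500 mm⁴.
Horizontal leg (remainder): 69 × 6, A = 414 mm², y = 3 mm, Ī = 1 242 mm⁴.
Centroid: ȳ = ΣA·y / ΣA = 52.31507 mm.
Transfer each piece to the horizontal axis through the centroid using Ī + A·d² with d = y − 52.31507:
  vertical leg: d = 22.68493 mm → contributes +2 150 646 mm⁴
  horizontal leg (remainder): d = -49.31507 mm → contributes +1 008 080 mm⁴
Total I = 3 158 726 mm⁴.

Ix ≈ 3.1587 × 10⁶ mm⁴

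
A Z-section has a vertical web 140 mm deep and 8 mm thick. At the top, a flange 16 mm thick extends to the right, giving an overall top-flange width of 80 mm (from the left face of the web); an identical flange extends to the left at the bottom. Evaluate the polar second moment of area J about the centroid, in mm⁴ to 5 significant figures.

Break the section into simple shapes (no overlaps), measuring from the bottom-left corner of the bounding box.
Web: 8 × 140, A = 1 120 mm², y = 70 mm, Ī = 1 829 333 mm⁴.
Top flange (beyond web): 72 × 16, A = 1 152 mm², y = 132 mm, Ī = 24 576 mm⁴.
Bottom flange (beyond web): 72 × 16, A = 1 152 mm², y = 8 mm, Ī = 24 576 mm⁴.
Centroid: ȳ = ΣA·y / ΣA = 70 mm.
Transfer each piece to the centroidal x-axis using Ī + A·d² with d = y − 70:
  web: d = 0 mm → contributes +1 829 333 mm⁴
  top flange (beyond web): d = 62 mm → contributes +4 452 864 mm⁴
  bottom flange (beyond web): d = -62 mm → contributes +4 452 864 mm⁴
Total I = 10 735 061 mm⁴.
For the y-axis: x̄ = 76 mm.
Repeating about the centroidal y-axis gives I_y = 4 687 701 mm⁴.
Polar second moment: J = I_x + I_y = 15 422 763 mm⁴.

J ≈ 1.5423 × 10⁷ mm⁴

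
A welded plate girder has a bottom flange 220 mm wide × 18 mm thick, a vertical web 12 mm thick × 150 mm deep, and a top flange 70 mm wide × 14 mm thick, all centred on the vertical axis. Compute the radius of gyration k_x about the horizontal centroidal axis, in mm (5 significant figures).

k_x ≈ 65.125 mm

Treat the section as a set of non-overlapping primitives; coordinates are from the bounding-box lower-left.
Bottom plate: 220 × 18, A = 3 960 mm², y = 9 mm, Ī = 106 920 mm⁴.
Web plate: 12 × 150, A = 1 800 mm², y = 93 mm, Ī = 3 375 000 mm⁴.
Top plate: 70 × 14, A = 980 mm², y = 175 mm, Ī = 16006.67 mm⁴.
Centroid: ȳ = ΣA·y / ΣA = 55.56973 mm.
Transfer each piece to the horizontal centroidal axis using Ī + A·d² with d = y − 55.56973:
  bottom plate: d = -46.56973 mm → contributes +8 695 131 mm⁴
  web plate: d = 37.43027 mm → contributes +5 896 845 mm⁴
  top plate: d = 119.4303 mm → contributes +13 994 324 mm⁴
Total I = 28 586 299 mm⁴.
Radius of gyration: k = √(I/A) = √(28 586 299 / 6 740) = 65.12519 mm.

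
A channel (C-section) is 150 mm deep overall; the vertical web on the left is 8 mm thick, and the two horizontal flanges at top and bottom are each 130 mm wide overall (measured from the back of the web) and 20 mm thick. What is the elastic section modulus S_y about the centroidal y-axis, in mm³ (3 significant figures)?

S_y ≈ 1.37 × 10⁵ mm³

Treat the section as a set of non-overlapping primitives; coordinates are from the bounding-box lower-left.
Web: 8 × 150, A = 1 200 mm², x = 4 mm, Ī = 6 400 mm⁴.
Top flange (beyond web): 122 × 20, A = 2 440 mm², x = 69 mm, Ī = 3 026 413 mm⁴.
Bottom flange (beyond web): 122 × 20, A = 2 440 mm², x = 69 mm, Ī = 3 026 413 mm⁴.
Centroid: x̄ = ΣA·x / ΣA = 56.171 mm.
Transfer each piece to the centroidal y-axis using Ī + A·d² with d = x − 56.171:
  web: d = -52.171 mm → contributes +3 272 582 mm⁴
  top flange (beyond web): d = 12.829 mm → contributes +3 427 993 mm⁴
  bottom flange (beyond web): d = 12.829 mm → contributes +3 427 993 mm⁴
Total I = 10 128 569 mm⁴.
Extreme fibre distance c = 73.829 mm; S = I/c = 137 190 mm³.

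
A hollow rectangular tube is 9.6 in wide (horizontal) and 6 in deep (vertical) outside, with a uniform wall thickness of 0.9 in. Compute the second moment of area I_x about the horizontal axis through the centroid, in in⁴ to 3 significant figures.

Split into non-overlapping primitives; take the origin at the lower-left of the bounding box.
Outer rectangle: 9.6 × 6, A = 57.6 in², y = 3 in, Ī = 172.8 in⁴.
Inner void (subtracted): 7.8 × 4.2, A = 32.76 in², y = 3 in, Ī = 48.157 in⁴.
By symmetry the centroid is at mid-height, ȳ = 3 in.
All pieces are centred on the horizontal axis through the centroid, so I = ΣĪ (holes subtracted) = 124.64 in⁴.

I_x ≈ 125 in⁴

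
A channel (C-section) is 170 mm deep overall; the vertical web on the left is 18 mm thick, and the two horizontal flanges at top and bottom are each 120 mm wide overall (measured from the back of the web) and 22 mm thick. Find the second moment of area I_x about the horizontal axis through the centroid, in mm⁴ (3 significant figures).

Split into non-overlapping primitives; take the origin at the lower-left of the bounding box.
Web: 18 × 170, A = 3 060 mm², y = 85 mm, Ī = 7 369 500 mm⁴.
Top flange (beyond web): 102 × 22, A = 2 244 mm², y = 159 mm, Ī = 90 508 mm⁴.
Bottom flange (beyond web): 102 × 22, A = 2 244 mm², y = 11 mm, Ī = 90 508 mm⁴.
By symmetry the centroid is at mid-height, ȳ = 85 mm.
Transfer each piece to the horizontal axis through the centroid using Ī + A·d² with d = y − 85:
  web: d = 0 mm → contributes +7 369 500 mm⁴
  top flange (beyond web): d = 74 mm → contributes +12 378 652 mm⁴
  bottom flange (beyond web): d = -74 mm → contributes +12 378 652 mm⁴
Total I = 32 126 804 mm⁴.

I_x ≈ 3.21 × 10⁷ mm⁴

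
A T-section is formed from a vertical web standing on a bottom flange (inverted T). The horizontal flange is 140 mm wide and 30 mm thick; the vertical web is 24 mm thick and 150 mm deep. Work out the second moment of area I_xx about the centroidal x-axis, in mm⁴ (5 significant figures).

I_xx ≈ 2.2767 × 10⁷ mm⁴

Treat the section as a set of non-overlapping primitives; coordinates are from the bounding-box lower-left.
Flange: 140 × 30, A = 4 200 mm², y = 15 mm, Ī = 315 000 mm⁴.
Web: 24 × 150, A = 3 600 mm², y = 105 mm, Ī = 6 750 000 mm⁴.
Centroid: ȳ = ΣA·y / ΣA = 56.53846 mm.
Transfer each piece to the centroidal x-axis using Ī + A·d² with d = y − 56.53846:
  flange: d = -41.53846 mm → contributes +7 561 864 mm⁴
  web: d = 48.46154 mm → contributes +15 204 675 mm⁴
Total I = 22 766 538 mm⁴.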